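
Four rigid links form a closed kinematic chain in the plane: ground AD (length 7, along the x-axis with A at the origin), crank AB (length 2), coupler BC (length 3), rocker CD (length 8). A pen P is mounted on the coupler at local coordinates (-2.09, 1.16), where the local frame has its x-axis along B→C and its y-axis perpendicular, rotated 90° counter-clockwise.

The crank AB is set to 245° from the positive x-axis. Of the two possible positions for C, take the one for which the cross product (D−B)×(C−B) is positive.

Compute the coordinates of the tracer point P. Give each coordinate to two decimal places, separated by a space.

-1.96 -3.93

A=(0,0), D=(7.00,0)
B = A + 2.00·(cos245°, sin245°) = (-0.8452, -1.8126)
|BD| = 8.0519
circle(B,3.00) ∩ circle(D,8.00): a=0.6106, h=2.9372
  candidates: C₊=(-0.9115,1.1867) cross=23.650; C₋=(0.4109,-4.5370) cross=-23.650
  mode + wants cross > 0 → take C=(-0.9115,1.1867) (cross=23.650)
ex = (C−B)/|BC| = (-0.0221,0.9998); ey = (-0.9998,-0.0221)
P = B + -2.09·ex + 1.16·ey = (-1.9588,-3.9277)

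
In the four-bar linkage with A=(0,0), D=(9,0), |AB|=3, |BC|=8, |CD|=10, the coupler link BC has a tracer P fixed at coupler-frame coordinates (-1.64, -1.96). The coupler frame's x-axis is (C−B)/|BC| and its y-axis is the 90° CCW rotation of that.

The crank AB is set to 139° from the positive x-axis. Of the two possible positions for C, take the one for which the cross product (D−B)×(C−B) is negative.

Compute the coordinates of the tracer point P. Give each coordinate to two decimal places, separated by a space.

A=(0,0), D=(9.00,0)
B = A + 3.00·(cos139°, sin139°) = (-2.2641, 1.9682)
|BD| = 11.4348
circle(B,8.00) ∩ circle(D,10.00): a=4.1432, h=6.8435
  candidates: C₊=(2.9952,7.9964) cross=78.254; C₋=(0.6394,-5.4863) cross=-78.254
  mode - wants cross < 0 → take C=(0.6394,-5.4863) (cross=-78.254)
ex = (C−B)/|BC| = (0.3629,-0.9318); ey = (0.9318,0.3629)
P = B + -1.64·ex + -1.96·ey = (-4.6857,2.7850)

-4.69 2.78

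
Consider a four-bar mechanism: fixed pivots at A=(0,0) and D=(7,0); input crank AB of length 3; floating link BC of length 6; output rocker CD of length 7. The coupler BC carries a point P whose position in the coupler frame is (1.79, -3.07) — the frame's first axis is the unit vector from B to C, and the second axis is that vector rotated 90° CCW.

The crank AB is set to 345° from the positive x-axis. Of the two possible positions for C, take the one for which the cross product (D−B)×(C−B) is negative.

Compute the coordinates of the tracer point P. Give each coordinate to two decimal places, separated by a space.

A=(0,0), D=(7.00,0)
B = A + 3.00·(cos345°, sin345°) = (2.8978, -0.7765)
|BD| = 4.1751
circle(B,6.00) ∩ circle(D,7.00): a=0.5307, h=5.9765
  candidates: C₊=(2.3077,5.1945) cross=24.952; C₋=(4.5307,-6.5500) cross=-24.952
  mode - wants cross < 0 → take C=(4.5307,-6.5500) (cross=-24.952)
ex = (C−B)/|BC| = (0.2721,-0.9623); ey = (0.9623,0.2721)
P = B + 1.79·ex + -3.07·ey = (0.4308,-3.3344)

0.43 -3.33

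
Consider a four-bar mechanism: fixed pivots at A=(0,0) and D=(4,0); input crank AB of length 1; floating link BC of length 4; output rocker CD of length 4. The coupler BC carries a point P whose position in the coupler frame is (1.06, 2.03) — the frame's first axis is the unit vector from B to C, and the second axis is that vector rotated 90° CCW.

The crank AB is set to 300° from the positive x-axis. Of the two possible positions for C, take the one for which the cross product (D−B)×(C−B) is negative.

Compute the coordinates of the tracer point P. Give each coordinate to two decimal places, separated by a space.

2.73 -0.35

A=(0,0), D=(4.00,0)
B = A + 1.00·(cos300°, sin300°) = (0.5000, -0.8660)
|BD| = 3.6056
circle(B,4.00) ∩ circle(D,4.00): a=1.8028, h=3.5707
  candidates: C₊=(1.3923,3.0332) cross=12.874; C₋=(3.1077,-3.8992) cross=-12.874
  mode - wants cross < 0 → take C=(3.1077,-3.8992) (cross=-12.874)
ex = (C−B)/|BC| = (0.6519,-0.7583); ey = (0.7583,0.6519)
P = B + 1.06·ex + 2.03·ey = (2.7304,-0.3464)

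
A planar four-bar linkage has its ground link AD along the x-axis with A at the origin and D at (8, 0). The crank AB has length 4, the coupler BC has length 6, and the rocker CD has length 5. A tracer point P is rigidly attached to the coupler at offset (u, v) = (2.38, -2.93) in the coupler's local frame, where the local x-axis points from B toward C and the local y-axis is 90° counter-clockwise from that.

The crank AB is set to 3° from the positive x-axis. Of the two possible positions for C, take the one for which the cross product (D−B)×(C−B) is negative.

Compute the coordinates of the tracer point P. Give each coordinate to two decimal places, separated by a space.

A=(0,0), D=(8.00,0)
B = A + 4.00·(cos3°, sin3°) = (3.9945, 0.2093)
|BD| = 4.0109
circle(B,6.00) ∩ circle(D,5.00): a=3.3767, h=4.9596
  candidates: C₊=(7.6255,4.9860) cross=19.893; C₋=(7.1078,-4.9198) cross=-19.893
  mode - wants cross < 0 → take C=(7.1078,-4.9198) (cross=-19.893)
ex = (C−B)/|BC| = (0.5189,-0.8548); ey = (0.8548,0.5189)
P = B + 2.38·ex + -2.93·ey = (2.7247,-3.3455)

2.72 -3.35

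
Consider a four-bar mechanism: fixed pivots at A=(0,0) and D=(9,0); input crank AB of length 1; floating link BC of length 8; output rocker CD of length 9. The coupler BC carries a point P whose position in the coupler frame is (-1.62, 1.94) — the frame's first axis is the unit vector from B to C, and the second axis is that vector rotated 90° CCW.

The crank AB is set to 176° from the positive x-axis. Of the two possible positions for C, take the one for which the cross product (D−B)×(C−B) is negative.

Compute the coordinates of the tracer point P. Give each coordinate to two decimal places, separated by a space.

A=(0,0), D=(9.00,0)
B = A + 1.00·(cos176°, sin176°) = (-0.9976, 0.0698)
|BD| = 9.9978
circle(B,8.00) ∩ circle(D,9.00): a=4.1487, h=6.8402
  candidates: C₊=(3.1988,6.8808) cross=68.387; C₋=(3.1033,-6.7992) cross=-68.387
  mode - wants cross < 0 → take C=(3.1033,-6.7992) (cross=-68.387)
ex = (C−B)/|BC| = (0.5126,-0.8586); ey = (0.8586,0.5126)
P = B + -1.62·ex + 1.94·ey = (-0.1623,2.4552)

-0.16 2.46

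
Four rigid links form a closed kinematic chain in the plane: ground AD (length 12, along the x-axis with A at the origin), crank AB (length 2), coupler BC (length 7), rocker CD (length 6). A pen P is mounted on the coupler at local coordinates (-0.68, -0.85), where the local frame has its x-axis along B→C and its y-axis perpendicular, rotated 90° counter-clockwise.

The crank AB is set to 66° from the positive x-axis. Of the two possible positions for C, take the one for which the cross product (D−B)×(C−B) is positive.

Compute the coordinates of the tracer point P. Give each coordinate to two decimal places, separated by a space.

A=(0,0), D=(12.00,0)
B = A + 2.00·(cos66°, sin66°) = (0.8135, 1.8271)
|BD| = 11.3348
circle(B,7.00) ∩ circle(D,6.00): a=6.2408, h=3.1705
  candidates: C₊=(7.4838,3.9501) cross=35.937; C₋=(6.4616,-2.3079) cross=-35.937
  mode + wants cross > 0 → take C=(7.4838,3.9501) (cross=35.937)
ex = (C−B)/|BC| = (0.9529,0.3033); ey = (-0.3033,0.9529)
P = B + -0.68·ex + -0.85·ey = (0.4233,0.8109)

0.42 0.81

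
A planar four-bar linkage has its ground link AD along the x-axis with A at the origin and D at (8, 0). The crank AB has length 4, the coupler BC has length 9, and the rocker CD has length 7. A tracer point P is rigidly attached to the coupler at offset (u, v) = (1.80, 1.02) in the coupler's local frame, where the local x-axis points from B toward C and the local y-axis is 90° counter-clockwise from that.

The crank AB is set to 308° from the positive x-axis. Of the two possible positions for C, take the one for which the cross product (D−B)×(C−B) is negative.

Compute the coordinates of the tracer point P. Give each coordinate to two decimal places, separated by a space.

A=(0,0), D=(8.00,0)
B = A + 4.00·(cos308°, sin308°) = (2.4626, -3.1520)
|BD| = 6.3716
circle(B,9.00) ∩ circle(D,7.00): a=5.6969, h=6.9674
  candidates: C₊=(3.9669,5.7214) cross=44.394; C₋=(10.8604,-6.3889) cross=-44.394
  mode - wants cross < 0 → take C=(10.8604,-6.3889) (cross=-44.394)
ex = (C−B)/|BC| = (0.9331,-0.3596); ey = (0.3596,0.9331)
P = B + 1.80·ex + 1.02·ey = (4.5090,-2.8477)

4.51 -2.85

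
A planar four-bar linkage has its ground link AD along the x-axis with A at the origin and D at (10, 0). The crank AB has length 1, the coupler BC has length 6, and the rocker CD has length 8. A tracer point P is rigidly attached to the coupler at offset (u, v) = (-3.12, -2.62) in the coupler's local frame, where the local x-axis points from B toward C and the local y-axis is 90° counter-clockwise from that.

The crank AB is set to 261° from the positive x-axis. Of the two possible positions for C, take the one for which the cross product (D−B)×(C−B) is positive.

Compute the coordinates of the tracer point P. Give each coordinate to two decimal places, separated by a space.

A=(0,0), D=(10.00,0)
B = A + 1.00·(cos261°, sin261°) = (-0.1564, -0.9877)
|BD| = 10.2043
circle(B,6.00) ∩ circle(D,8.00): a=3.7302, h=4.6995
  candidates: C₊=(3.1014,4.0508) cross=47.956; C₋=(4.0111,-5.3041) cross=-47.956
  mode + wants cross > 0 → take C=(3.1014,4.0508) (cross=47.956)
ex = (C−B)/|BC| = (0.5430,0.8398); ey = (-0.8398,0.5430)
P = B + -3.12·ex + -2.62·ey = (0.3496,-5.0303)

0.35 -5.03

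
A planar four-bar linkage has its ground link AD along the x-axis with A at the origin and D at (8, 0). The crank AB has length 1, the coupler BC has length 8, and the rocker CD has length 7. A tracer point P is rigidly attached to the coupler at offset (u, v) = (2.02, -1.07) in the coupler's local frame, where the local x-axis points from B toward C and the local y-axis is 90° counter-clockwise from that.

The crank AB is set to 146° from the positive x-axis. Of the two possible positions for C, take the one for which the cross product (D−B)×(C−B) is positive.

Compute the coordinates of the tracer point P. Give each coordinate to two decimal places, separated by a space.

A=(0,0), D=(8.00,0)
B = A + 1.00·(cos146°, sin146°) = (-0.8290, 0.5592)
|BD| = 8.8467
circle(B,8.00) ∩ circle(D,7.00): a=5.2711, h=6.0179
  candidates: C₊=(4.8119,6.2319) cross=53.239; C₋=(4.0512,-5.7799) cross=-53.239
  mode + wants cross > 0 → take C=(4.8119,6.2319) (cross=53.239)
ex = (C−B)/|BC| = (0.7051,0.7091); ey = (-0.7091,0.7051)
P = B + 2.02·ex + -1.07·ey = (1.3540,1.2371)

1.35 1.24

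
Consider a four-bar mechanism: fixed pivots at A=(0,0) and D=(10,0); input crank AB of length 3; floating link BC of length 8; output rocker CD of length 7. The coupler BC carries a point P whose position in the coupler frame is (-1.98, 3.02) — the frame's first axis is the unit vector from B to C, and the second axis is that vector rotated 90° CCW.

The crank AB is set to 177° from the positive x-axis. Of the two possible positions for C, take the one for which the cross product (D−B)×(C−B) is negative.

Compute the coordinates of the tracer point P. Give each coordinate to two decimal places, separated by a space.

A=(0,0), D=(10.00,0)
B = A + 3.00·(cos177°, sin177°) = (-2.9959, 0.1570)
|BD| = 12.9968
circle(B,8.00) ∩ circle(D,7.00): a=7.0755, h=3.7333
  candidates: C₊=(4.1242,3.8046) cross=48.521; C₋=(4.0340,-3.6615) cross=-48.521
  mode - wants cross < 0 → take C=(4.0340,-3.6615) (cross=-48.521)
ex = (C−B)/|BC| = (0.8787,-0.4773); ey = (0.4773,0.8787)
P = B + -1.98·ex + 3.02·ey = (-3.2943,3.7559)

-3.29 3.76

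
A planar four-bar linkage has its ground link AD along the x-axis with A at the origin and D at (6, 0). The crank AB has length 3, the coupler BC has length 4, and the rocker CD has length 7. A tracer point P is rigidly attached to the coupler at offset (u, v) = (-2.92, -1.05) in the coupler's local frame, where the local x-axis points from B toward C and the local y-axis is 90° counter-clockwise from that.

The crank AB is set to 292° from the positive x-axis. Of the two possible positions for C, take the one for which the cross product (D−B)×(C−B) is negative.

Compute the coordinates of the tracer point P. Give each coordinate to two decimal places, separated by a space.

-1.17 -0.69

A=(0,0), D=(6.00,0)
B = A + 3.00·(cos292°, sin292°) = (1.1238, -2.7816)
|BD| = 5.6137
circle(B,4.00) ∩ circle(D,7.00): a=-0.1323, h=3.9978
  candidates: C₊=(-0.9720,0.6254) cross=22.443; C₋=(2.9897,-6.3197) cross=-22.443
  mode - wants cross < 0 → take C=(2.9897,-6.3197) (cross=-22.443)
ex = (C−B)/|BC| = (0.4665,-0.8845); ey = (0.8845,0.4665)
P = B + -2.92·ex + -1.05·ey = (-1.1671,-0.6885)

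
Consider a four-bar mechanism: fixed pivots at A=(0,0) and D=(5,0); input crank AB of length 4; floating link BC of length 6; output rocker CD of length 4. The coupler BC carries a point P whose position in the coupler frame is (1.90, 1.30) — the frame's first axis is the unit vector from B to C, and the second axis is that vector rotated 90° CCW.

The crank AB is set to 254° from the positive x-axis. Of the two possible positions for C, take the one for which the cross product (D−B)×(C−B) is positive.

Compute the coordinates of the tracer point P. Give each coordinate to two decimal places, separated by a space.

-1.51 -1.58

A=(0,0), D=(5.00,0)
B = A + 4.00·(cos254°, sin254°) = (-1.1025, -3.8450)
|BD| = 7.2129
circle(B,6.00) ∩ circle(D,4.00): a=4.9928, h=3.3274
  candidates: C₊=(1.3480,1.6317) cross=24.000; C₋=(4.8955,-3.9986) cross=-24.000
  mode + wants cross > 0 → take C=(1.3480,1.6317) (cross=24.000)
ex = (C−B)/|BC| = (0.4084,0.9128); ey = (-0.9128,0.4084)
P = B + 1.90·ex + 1.30·ey = (-1.5132,-1.5798)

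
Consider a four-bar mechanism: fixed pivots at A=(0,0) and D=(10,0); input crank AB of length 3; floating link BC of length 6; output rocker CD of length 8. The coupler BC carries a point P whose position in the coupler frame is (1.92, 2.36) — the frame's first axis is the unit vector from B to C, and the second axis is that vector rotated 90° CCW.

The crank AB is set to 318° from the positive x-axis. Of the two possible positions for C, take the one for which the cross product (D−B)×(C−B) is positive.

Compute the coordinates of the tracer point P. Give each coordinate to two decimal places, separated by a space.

A=(0,0), D=(10.00,0)
B = A + 3.00·(cos318°, sin318°) = (2.2294, -2.0074)
|BD| = 8.0257
circle(B,6.00) ∩ circle(D,8.00): a=2.2684, h=5.5547
  candidates: C₊=(3.0364,3.9381) cross=44.580; C₋=(5.8151,-6.8181) cross=-44.580
  mode + wants cross > 0 → take C=(3.0364,3.9381) (cross=44.580)
ex = (C−B)/|BC| = (0.1345,0.9909); ey = (-0.9909,0.1345)
P = B + 1.92·ex + 2.36·ey = (0.1491,0.2126)

0.15 0.21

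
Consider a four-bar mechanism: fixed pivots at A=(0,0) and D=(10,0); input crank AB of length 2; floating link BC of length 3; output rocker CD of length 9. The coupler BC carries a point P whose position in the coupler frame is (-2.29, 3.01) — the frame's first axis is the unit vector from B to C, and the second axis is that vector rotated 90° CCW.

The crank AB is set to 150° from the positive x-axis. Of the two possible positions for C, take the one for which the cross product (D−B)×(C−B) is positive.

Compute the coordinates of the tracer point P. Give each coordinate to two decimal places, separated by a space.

-4.70 3.34

A=(0,0), D=(10.00,0)
B = A + 2.00·(cos150°, sin150°) = (-1.7321, 1.0000)
|BD| = 11.7746
circle(B,3.00) ∩ circle(D,9.00): a=2.8299, h=0.9959
  candidates: C₊=(1.1722,1.7520) cross=11.727; C₋=(1.0030,-0.2327) cross=-11.727
  mode + wants cross > 0 → take C=(1.1722,1.7520) (cross=11.727)
ex = (C−B)/|BC| = (0.9681,0.2507); ey = (-0.2507,0.9681)
P = B + -2.29·ex + 3.01·ey = (-4.7034,3.3399)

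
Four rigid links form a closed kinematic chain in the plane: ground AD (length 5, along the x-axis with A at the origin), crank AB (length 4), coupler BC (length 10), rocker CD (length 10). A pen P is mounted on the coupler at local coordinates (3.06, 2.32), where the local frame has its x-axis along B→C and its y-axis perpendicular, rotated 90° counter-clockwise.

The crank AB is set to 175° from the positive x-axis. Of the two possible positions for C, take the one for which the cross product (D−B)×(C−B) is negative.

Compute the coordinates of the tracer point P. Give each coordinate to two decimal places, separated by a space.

-0.60 -1.47

A=(0,0), D=(5.00,0)
B = A + 4.00·(cos175°, sin175°) = (-3.9848, 0.3486)
|BD| = 8.9915
circle(B,10.00) ∩ circle(D,10.00): a=4.4958, h=8.9324
  candidates: C₊=(0.8539,9.1000) cross=80.316; C₋=(0.1613,-8.7514) cross=-80.316
  mode - wants cross < 0 → take C=(0.1613,-8.7514) (cross=-80.316)
ex = (C−B)/|BC| = (0.4146,-0.9100); ey = (0.9100,0.4146)
P = B + 3.06·ex + 2.32·ey = (-0.6049,-1.4741)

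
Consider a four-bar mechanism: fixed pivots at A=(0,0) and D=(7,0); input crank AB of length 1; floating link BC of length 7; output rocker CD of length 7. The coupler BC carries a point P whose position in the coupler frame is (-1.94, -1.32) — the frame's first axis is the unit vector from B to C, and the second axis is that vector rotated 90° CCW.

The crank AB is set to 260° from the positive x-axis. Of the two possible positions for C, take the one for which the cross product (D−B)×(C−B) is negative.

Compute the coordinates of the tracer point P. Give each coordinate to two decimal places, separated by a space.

-2.42 -0.31

A=(0,0), D=(7.00,0)
B = A + 1.00·(cos260°, sin260°) = (-0.1736, -0.9848)
|BD| = 7.2409
circle(B,7.00) ∩ circle(D,7.00): a=3.6205, h=5.9910
  candidates: C₊=(2.5984,5.4429) cross=43.381; C₋=(4.2280,-6.4277) cross=-43.381
  mode - wants cross < 0 → take C=(4.2280,-6.4277) (cross=-43.381)
ex = (C−B)/|BC| = (0.6288,-0.7776); ey = (0.7776,0.6288)
P = B + -1.94·ex + -1.32·ey = (-2.4199,-0.3064)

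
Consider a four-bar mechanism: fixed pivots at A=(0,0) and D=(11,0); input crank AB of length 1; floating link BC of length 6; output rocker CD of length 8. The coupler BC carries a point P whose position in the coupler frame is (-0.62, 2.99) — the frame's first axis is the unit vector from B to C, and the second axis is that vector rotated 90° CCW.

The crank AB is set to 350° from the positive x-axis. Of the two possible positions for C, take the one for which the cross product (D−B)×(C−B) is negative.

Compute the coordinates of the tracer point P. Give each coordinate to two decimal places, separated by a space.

A=(0,0), D=(11.00,0)
B = A + 1.00·(cos350°, sin350°) = (0.9848, -0.1736)
|BD| = 10.0167
circle(B,6.00) ∩ circle(D,8.00): a=3.6107, h=4.7920
  candidates: C₊=(4.5119,4.6802) cross=48.000; C₋=(4.6780,-4.9023) cross=-48.000
  mode - wants cross < 0 → take C=(4.6780,-4.9023) (cross=-48.000)
ex = (C−B)/|BC| = (0.6155,-0.7881); ey = (0.7881,0.6155)
P = B + -0.62·ex + 2.99·ey = (2.9596,2.1554)

2.96 2.16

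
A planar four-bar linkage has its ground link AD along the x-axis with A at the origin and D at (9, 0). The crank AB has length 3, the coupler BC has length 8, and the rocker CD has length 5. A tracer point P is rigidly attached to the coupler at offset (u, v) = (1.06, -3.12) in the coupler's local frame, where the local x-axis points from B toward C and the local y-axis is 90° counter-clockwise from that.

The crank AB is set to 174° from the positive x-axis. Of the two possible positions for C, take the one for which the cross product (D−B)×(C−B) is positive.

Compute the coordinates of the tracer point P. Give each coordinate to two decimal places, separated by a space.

-1.09 -2.39

A=(0,0), D=(9.00,0)
B = A + 3.00·(cos174°, sin174°) = (-2.9836, 0.3136)
|BD| = 11.9877
circle(B,8.00) ∩ circle(D,5.00): a=7.6205, h=2.4347
  candidates: C₊=(4.6980,2.5481) cross=29.187; C₋=(4.5706,-2.3197) cross=-29.187
  mode + wants cross > 0 → take C=(4.6980,2.5481) (cross=29.187)
ex = (C−B)/|BC| = (0.9602,0.2793); ey = (-0.2793,0.9602)
P = B + 1.06·ex + -3.12·ey = (-1.0943,-2.3862)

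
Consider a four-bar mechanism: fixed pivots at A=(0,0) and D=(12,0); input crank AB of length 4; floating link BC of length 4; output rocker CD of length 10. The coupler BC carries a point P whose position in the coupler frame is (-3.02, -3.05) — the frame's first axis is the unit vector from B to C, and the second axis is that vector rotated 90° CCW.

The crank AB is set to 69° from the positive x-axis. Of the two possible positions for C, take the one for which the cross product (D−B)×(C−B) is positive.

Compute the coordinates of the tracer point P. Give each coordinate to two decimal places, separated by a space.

1.30 -0.56

A=(0,0), D=(12.00,0)
B = A + 4.00·(cos69°, sin69°) = (1.4335, 3.7343)
|BD| = 11.2070
circle(B,4.00) ∩ circle(D,10.00): a=1.8558, h=3.5434
  candidates: C₊=(4.3640,6.4569) cross=39.711; C₋=(2.0025,-0.2250) cross=-39.711
  mode + wants cross > 0 → take C=(4.3640,6.4569) (cross=39.711)
ex = (C−B)/|BC| = (0.7326,0.6806); ey = (-0.6806,0.7326)
P = B + -3.02·ex + -3.05·ey = (1.2969,-0.5557)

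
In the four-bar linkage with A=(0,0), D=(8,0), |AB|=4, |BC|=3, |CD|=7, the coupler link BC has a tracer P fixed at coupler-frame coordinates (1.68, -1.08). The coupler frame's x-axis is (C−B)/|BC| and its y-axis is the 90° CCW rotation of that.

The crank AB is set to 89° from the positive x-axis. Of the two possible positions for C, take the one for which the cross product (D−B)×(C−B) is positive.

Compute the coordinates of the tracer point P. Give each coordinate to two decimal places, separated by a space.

A=(0,0), D=(8.00,0)
B = A + 4.00·(cos89°, sin89°) = (0.0698, 3.9994)
|BD| = 8.8816
circle(B,3.00) ∩ circle(D,7.00): a=2.1890, h=2.0514
  candidates: C₊=(2.9481,4.8454) cross=18.220; C₋=(1.1005,1.1820) cross=-18.220
  mode + wants cross > 0 → take C=(2.9481,4.8454) (cross=18.220)
ex = (C−B)/|BC| = (0.9594,0.2820); ey = (-0.2820,0.9594)
P = B + 1.68·ex + -1.08·ey = (1.9862,3.4370)

1.99 3.44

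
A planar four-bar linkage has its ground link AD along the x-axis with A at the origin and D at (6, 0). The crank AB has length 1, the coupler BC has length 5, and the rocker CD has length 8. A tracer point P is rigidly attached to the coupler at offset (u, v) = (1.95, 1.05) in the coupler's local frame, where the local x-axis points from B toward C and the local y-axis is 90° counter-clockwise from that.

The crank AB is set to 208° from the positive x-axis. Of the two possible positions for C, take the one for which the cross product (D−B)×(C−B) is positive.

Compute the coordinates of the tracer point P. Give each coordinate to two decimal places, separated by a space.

A=(0,0), D=(6.00,0)
B = A + 1.00·(cos208°, sin208°) = (-0.8829, -0.4695)
|BD| = 6.8989
circle(B,5.00) ∩ circle(D,8.00): a=0.6229, h=4.9610
  candidates: C₊=(-0.5990,4.5225) cross=34.226; C₋=(0.0762,-5.3766) cross=-34.226
  mode + wants cross > 0 → take C=(-0.5990,4.5225) (cross=34.226)
ex = (C−B)/|BC| = (0.0568,0.9984); ey = (-0.9984,0.0568)
P = B + 1.95·ex + 1.05·ey = (-1.8205,1.5370)

-1.82 1.54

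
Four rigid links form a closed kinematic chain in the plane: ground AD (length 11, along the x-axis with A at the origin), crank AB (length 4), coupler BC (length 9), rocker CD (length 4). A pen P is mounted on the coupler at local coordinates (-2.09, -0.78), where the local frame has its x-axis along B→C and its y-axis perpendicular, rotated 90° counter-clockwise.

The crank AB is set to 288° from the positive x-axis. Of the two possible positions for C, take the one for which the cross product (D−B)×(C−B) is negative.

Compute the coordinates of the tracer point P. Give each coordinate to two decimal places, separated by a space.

-0.86 -4.56

A=(0,0), D=(11.00,0)
B = A + 4.00·(cos288°, sin288°) = (1.2361, -3.8042)
|BD| = 10.4789
circle(B,9.00) ∩ circle(D,4.00): a=8.3409, h=3.3807
  candidates: C₊=(7.7806,2.3739) cross=35.426; C₋=(10.2352,-3.9262) cross=-35.426
  mode - wants cross < 0 → take C=(10.2352,-3.9262) (cross=-35.426)
ex = (C−B)/|BC| = (0.9999,-0.0136); ey = (0.0136,0.9999)
P = B + -2.09·ex + -0.78·ey = (-0.8643,-4.5558)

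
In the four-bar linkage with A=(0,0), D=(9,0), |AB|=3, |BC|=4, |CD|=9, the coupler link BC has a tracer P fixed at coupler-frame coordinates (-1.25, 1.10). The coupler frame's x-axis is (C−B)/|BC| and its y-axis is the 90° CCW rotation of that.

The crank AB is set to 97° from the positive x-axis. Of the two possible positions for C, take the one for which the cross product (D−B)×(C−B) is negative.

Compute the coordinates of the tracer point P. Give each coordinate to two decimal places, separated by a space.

0.60 4.34

A=(0,0), D=(9.00,0)
B = A + 3.00·(cos97°, sin97°) = (-0.3656, 2.9776)
|BD| = 9.8276
circle(B,4.00) ∩ circle(D,9.00): a=1.6068, h=3.6631
  candidates: C₊=(2.2755,5.9817) cross=35.999; C₋=(0.0557,-1.0001) cross=-35.999
  mode - wants cross < 0 → take C=(0.0557,-1.0001) (cross=-35.999)
ex = (C−B)/|BC| = (0.1053,-0.9944); ey = (0.9944,0.1053)
P = B + -1.25·ex + 1.10·ey = (0.5966,4.3366)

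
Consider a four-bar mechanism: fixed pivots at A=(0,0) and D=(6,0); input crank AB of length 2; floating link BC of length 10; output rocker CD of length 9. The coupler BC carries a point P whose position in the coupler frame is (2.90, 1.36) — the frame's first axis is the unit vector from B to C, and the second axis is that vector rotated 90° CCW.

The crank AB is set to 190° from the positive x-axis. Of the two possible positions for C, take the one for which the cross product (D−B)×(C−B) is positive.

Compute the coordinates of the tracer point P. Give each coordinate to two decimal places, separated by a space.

-1.77 2.85

A=(0,0), D=(6.00,0)
B = A + 2.00·(cos190°, sin190°) = (-1.9696, -0.3473)
|BD| = 7.9772
circle(B,10.00) ∩ circle(D,9.00): a=5.1795, h=8.5541
  candidates: C₊=(2.8325,8.4242) cross=68.238; C₋=(3.5774,-8.6678) cross=-68.238
  mode + wants cross > 0 → take C=(2.8325,8.4242) (cross=68.238)
ex = (C−B)/|BC| = (0.4802,0.8772); ey = (-0.8772,0.4802)
P = B + 2.90·ex + 1.36·ey = (-1.7699,2.8495)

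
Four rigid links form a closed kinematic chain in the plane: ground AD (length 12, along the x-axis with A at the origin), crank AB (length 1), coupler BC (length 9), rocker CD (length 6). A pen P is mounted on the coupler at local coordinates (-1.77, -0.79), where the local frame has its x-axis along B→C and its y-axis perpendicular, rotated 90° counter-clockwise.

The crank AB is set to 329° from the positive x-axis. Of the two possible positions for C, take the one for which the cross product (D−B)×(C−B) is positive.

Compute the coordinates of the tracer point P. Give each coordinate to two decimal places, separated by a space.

-0.14 -2.18

A=(0,0), D=(12.00,0)
B = A + 1.00·(cos329°, sin329°) = (0.8572, -0.5150)
|BD| = 11.1547
circle(B,9.00) ∩ circle(D,6.00): a=7.5944, h=4.8295
  candidates: C₊=(8.2205,4.6600) cross=53.872; C₋=(8.6665,-4.9888) cross=-53.872
  mode + wants cross > 0 → take C=(8.2205,4.6600) (cross=53.872)
ex = (C−B)/|BC| = (0.8182,0.5750); ey = (-0.5750,0.8182)
P = B + -1.77·ex + -0.79·ey = (-0.1367,-2.1791)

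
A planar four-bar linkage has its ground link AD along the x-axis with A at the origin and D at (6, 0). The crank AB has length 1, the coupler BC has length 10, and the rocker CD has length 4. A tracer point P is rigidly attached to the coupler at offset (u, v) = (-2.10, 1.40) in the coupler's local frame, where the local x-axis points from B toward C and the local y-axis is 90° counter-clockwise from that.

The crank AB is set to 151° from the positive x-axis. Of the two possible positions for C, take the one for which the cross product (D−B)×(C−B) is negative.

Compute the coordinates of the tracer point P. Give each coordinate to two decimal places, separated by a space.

-2.32 2.56

A=(0,0), D=(6.00,0)
B = A + 1.00·(cos151°, sin151°) = (-0.8746, 0.4848)
|BD| = 6.8917
circle(B,10.00) ∩ circle(D,4.00): a=9.5401, h=2.9976
  candidates: C₊=(8.8528,2.8039) cross=20.659; C₋=(8.4310,-3.1765) cross=-20.659
  mode - wants cross < 0 → take C=(8.4310,-3.1765) (cross=-20.659)
ex = (C−B)/|BC| = (0.9306,-0.3661); ey = (0.3661,0.9306)
P = B + -2.10·ex + 1.40·ey = (-2.3162,2.5565)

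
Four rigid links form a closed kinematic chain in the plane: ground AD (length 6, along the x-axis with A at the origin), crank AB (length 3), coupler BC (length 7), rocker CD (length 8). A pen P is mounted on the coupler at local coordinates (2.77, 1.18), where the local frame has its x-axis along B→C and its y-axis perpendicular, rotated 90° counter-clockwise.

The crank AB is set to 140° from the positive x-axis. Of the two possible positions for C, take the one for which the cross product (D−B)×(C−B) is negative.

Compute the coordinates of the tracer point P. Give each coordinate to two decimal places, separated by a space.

A=(0,0), D=(6.00,0)
B = A + 3.00·(cos140°, sin140°) = (-2.2981, 1.9284)
|BD| = 8.5192
circle(B,7.00) ∩ circle(D,8.00): a=3.3793, h=6.1303
  candidates: C₊=(2.3810,7.1346) cross=52.226; C₋=(-0.3942,-4.8077) cross=-52.226
  mode - wants cross < 0 → take C=(-0.3942,-4.8077) (cross=-52.226)
ex = (C−B)/|BC| = (0.2720,-0.9623); ey = (0.9623,0.2720)
P = B + 2.77·ex + 1.18·ey = (-0.4092,-0.4163)

-0.41 -0.42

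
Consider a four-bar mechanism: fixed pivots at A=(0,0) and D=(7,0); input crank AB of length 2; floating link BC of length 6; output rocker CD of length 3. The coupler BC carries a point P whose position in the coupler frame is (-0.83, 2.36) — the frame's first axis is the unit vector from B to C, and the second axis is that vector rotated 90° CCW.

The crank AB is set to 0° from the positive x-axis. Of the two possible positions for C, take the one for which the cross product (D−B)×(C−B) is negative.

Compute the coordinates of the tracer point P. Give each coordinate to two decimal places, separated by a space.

2.46 2.46

A=(0,0), D=(7.00,0)
B = A + 2.00·(cos0°, sin0°) = (2.0000, 0.0000)
|BD| = 5.0000
circle(B,6.00) ∩ circle(D,3.00): a=5.2000, h=2.9933
  candidates: C₊=(7.2000,2.9933) cross=14.967; C₋=(7.2000,-2.9933) cross=-14.967
  mode - wants cross < 0 → take C=(7.2000,-2.9933) (cross=-14.967)
ex = (C−B)/|BC| = (0.8667,-0.4989); ey = (0.4989,0.8667)
P = B + -0.83·ex + 2.36·ey = (2.4580,2.4594)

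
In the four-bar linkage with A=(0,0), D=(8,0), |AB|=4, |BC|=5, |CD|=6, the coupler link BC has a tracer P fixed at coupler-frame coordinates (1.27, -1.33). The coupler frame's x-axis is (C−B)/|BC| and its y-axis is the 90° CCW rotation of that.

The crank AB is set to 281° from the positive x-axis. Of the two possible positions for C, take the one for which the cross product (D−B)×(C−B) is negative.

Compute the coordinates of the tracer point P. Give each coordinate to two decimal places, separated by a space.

1.56 -5.58

A=(0,0), D=(8.00,0)
B = A + 4.00·(cos281°, sin281°) = (0.7632, -3.9265)
|BD| = 8.2334
circle(B,5.00) ∩ circle(D,6.00): a=3.4487, h=3.6203
  candidates: C₊=(2.0679,0.9003) cross=29.807; C₋=(5.5210,-5.4639) cross=-29.807
  mode - wants cross < 0 → take C=(5.5210,-5.4639) (cross=-29.807)
ex = (C−B)/|BC| = (0.9516,-0.3075); ey = (0.3075,0.9516)
P = B + 1.27·ex + -1.33·ey = (1.5628,-5.5826)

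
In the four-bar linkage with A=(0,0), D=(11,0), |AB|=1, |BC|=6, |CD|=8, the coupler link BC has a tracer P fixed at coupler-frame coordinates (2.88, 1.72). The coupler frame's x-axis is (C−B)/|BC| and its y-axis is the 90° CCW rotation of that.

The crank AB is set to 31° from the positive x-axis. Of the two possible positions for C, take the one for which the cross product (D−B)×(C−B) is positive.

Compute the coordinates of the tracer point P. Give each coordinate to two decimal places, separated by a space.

1.45 3.82

A=(0,0), D=(11.00,0)
B = A + 1.00·(cos31°, sin31°) = (0.8572, 0.5150)
|BD| = 10.1559
circle(B,6.00) ∩ circle(D,8.00): a=3.6994, h=4.7238
  candidates: C₊=(4.7914,5.0451) cross=47.974; C₋=(4.3123,-4.3903) cross=-47.974
  mode + wants cross > 0 → take C=(4.7914,5.0451) (cross=47.974)
ex = (C−B)/|BC| = (0.6557,0.7550); ey = (-0.7550,0.6557)
P = B + 2.88·ex + 1.72·ey = (1.4470,3.8173)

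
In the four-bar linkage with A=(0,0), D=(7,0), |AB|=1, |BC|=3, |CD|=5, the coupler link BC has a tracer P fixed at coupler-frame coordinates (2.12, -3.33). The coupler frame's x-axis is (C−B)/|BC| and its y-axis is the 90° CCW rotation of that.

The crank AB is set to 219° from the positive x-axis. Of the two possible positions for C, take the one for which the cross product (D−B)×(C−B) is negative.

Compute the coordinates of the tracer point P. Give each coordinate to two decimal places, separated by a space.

A=(0,0), D=(7.00,0)
B = A + 1.00·(cos219°, sin219°) = (-0.7771, -0.6293)
|BD| = 7.8026
circle(B,3.00) ∩ circle(D,5.00): a=2.8760, h=0.8537
  candidates: C₊=(2.0206,0.4535) cross=6.661; C₋=(2.1583,-1.2482) cross=-6.661
  mode - wants cross < 0 → take C=(2.1583,-1.2482) (cross=-6.661)
ex = (C−B)/|BC| = (0.9785,-0.2063); ey = (0.2063,0.9785)
P = B + 2.12·ex + -3.33·ey = (0.6102,-4.3251)

0.61 -4.33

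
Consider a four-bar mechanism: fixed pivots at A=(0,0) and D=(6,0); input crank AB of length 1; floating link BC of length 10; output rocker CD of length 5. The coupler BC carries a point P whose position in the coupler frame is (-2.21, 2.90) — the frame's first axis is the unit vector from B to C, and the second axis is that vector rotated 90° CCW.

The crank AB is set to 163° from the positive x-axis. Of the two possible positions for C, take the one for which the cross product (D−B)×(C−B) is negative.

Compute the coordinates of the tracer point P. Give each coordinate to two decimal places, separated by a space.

-1.42 3.91

A=(0,0), D=(6.00,0)
B = A + 1.00·(cos163°, sin163°) = (-0.9563, 0.2924)
|BD| = 6.9624
circle(B,10.00) ∩ circle(D,5.00): a=8.8673, h=4.6230
  candidates: C₊=(8.0973,4.5389) cross=32.187; C₋=(7.7090,-4.6989) cross=-32.187
  mode - wants cross < 0 → take C=(7.7090,-4.6989) (cross=-32.187)
ex = (C−B)/|BC| = (0.8665,-0.4991); ey = (0.4991,0.8665)
P = B + -2.21·ex + 2.90·ey = (-1.4239,3.9084)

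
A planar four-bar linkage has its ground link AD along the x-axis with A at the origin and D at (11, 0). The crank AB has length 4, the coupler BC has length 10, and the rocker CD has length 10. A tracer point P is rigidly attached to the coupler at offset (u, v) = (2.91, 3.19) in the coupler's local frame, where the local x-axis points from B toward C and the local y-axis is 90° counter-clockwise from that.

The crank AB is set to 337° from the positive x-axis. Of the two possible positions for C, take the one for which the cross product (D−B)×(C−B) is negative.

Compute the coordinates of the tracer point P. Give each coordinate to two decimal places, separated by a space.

7.95 -2.19

A=(0,0), D=(11.00,0)
B = A + 4.00·(cos337°, sin337°) = (3.6820, -1.5629)
|BD| = 7.4830
circle(B,10.00) ∩ circle(D,10.00): a=3.7415, h=9.2737
  candidates: C₊=(5.4041,8.2877) cross=69.395; C₋=(9.2779,-9.8506) cross=-69.395
  mode - wants cross < 0 → take C=(9.2779,-9.8506) (cross=-69.395)
ex = (C−B)/|BC| = (0.5596,-0.8288); ey = (0.8288,0.5596)
P = B + 2.91·ex + 3.19·ey = (7.9542,-2.1895)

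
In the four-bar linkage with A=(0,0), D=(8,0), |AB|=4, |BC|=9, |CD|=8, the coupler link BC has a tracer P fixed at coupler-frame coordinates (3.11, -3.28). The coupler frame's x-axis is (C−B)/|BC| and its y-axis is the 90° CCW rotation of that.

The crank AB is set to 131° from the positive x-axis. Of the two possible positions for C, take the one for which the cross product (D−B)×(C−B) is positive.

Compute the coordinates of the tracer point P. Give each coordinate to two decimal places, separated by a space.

A=(0,0), D=(8.00,0)
B = A + 4.00·(cos131°, sin131°) = (-2.6242, 3.0188)
|BD| = 11.0448
circle(B,9.00) ∩ circle(D,8.00): a=6.2920, h=6.4351
  candidates: C₊=(5.1871,7.4891) cross=71.075; C₋=(1.6693,-4.8910) cross=-71.075
  mode + wants cross > 0 → take C=(5.1871,7.4891) (cross=71.075)
ex = (C−B)/|BC| = (0.8679,0.4967); ey = (-0.4967,0.8679)
P = B + 3.11·ex + -3.28·ey = (1.7042,1.7168)

1.70 1.72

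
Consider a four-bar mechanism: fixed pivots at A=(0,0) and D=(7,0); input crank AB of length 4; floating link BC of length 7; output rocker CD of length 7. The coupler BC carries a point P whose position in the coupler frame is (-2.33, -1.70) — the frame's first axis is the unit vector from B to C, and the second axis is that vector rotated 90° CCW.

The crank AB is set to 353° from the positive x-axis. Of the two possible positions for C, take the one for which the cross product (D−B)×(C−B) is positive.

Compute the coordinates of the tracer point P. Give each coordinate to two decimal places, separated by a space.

5.52 -2.92

A=(0,0), D=(7.00,0)
B = A + 4.00·(cos353°, sin353°) = (3.9702, -0.4875)
|BD| = 3.0688
circle(B,7.00) ∩ circle(D,7.00): a=1.5344, h=6.8298
  candidates: C₊=(4.4002,6.4993) cross=20.959; C₋=(6.5700,-6.9868) cross=-20.959
  mode + wants cross > 0 → take C=(4.4002,6.4993) (cross=20.959)
ex = (C−B)/|BC| = (0.0614,0.9981); ey = (-0.9981,0.0614)
P = B + -2.33·ex + -1.70·ey = (5.5238,-2.9175)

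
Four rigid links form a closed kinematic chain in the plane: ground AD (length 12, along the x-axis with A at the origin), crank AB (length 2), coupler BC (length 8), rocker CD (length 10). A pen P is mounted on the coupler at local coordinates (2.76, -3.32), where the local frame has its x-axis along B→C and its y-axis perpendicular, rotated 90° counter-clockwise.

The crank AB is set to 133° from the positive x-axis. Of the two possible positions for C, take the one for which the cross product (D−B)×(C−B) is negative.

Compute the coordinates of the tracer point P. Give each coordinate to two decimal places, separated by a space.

A=(0,0), D=(12.00,0)
B = A + 2.00·(cos133°, sin133°) = (-1.3640, 1.4627)
|BD| = 13.4438
circle(B,8.00) ∩ circle(D,10.00): a=5.3830, h=5.9181
  candidates: C₊=(4.6309,6.7599) cross=79.561; C₋=(3.3432,-5.0059) cross=-79.561
  mode - wants cross < 0 → take C=(3.3432,-5.0059) (cross=-79.561)
ex = (C−B)/|BC| = (0.5884,-0.8086); ey = (0.8086,0.5884)
P = B + 2.76·ex + -3.32·ey = (-2.4245,-2.7224)

-2.42 -2.72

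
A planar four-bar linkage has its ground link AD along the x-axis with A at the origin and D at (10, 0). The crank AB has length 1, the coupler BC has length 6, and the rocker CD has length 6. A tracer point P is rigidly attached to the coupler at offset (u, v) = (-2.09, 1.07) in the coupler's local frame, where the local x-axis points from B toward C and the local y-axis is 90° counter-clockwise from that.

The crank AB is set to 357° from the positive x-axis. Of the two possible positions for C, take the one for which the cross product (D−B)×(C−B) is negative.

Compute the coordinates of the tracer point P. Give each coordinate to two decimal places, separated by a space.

A=(0,0), D=(10.00,0)
B = A + 1.00·(cos357°, sin357°) = (0.9986, -0.0523)
|BD| = 9.0015
circle(B,6.00) ∩ circle(D,6.00): a=4.5008, h=3.9678
  candidates: C₊=(5.4762,3.9415) cross=35.716; C₋=(5.5224,-3.9939) cross=-35.716
  mode - wants cross < 0 → take C=(5.5224,-3.9939) (cross=-35.716)
ex = (C−B)/|BC| = (0.7540,-0.6569); ey = (0.6569,0.7540)
P = B + -2.09·ex + 1.07·ey = (0.1258,2.1274)

0.13 2.13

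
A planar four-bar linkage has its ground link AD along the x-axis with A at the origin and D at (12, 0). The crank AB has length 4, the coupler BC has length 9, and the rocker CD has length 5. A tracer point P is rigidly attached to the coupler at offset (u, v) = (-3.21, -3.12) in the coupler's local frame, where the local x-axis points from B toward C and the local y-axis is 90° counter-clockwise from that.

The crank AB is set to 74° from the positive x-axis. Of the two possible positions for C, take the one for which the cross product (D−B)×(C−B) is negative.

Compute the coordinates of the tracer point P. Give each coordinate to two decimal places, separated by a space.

A=(0,0), D=(12.00,0)
B = A + 4.00·(cos74°, sin74°) = (1.1025, 3.8450)
|BD| = 11.5559
circle(B,9.00) ∩ circle(D,5.00): a=8.2010, h=3.7073
  candidates: C₊=(10.0698,4.6124) cross=42.842; C₋=(7.6027,-2.3798) cross=-42.842
  mode - wants cross < 0 → take C=(7.6027,-2.3798) (cross=-42.842)
ex = (C−B)/|BC| = (0.7222,-0.6916); ey = (0.6916,0.7222)
P = B + -3.21·ex + -3.12·ey = (-3.3738,3.8119)

-3.37 3.81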